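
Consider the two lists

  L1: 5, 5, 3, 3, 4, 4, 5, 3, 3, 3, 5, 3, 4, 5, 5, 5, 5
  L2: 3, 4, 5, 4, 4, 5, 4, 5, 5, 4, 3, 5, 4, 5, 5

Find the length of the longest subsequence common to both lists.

9

Pick 5 at L1[1]=L2[3] → 5 at L1[2]=L2[6] → 4 at L1[5]=L2[7] → 4 at L1[6]=L2[10] → 3 at L1[10]=L2[11] → 5 at L1[11]=L2[12] → 4 at L1[13]=L2[13] → 5 at L1[16]=L2[14] → 5 at L1[17]=L2[15]; all 9 values appear in both, in order, and the DP table's final entry dp[17][15] is also 9, so no common subsequence is longer.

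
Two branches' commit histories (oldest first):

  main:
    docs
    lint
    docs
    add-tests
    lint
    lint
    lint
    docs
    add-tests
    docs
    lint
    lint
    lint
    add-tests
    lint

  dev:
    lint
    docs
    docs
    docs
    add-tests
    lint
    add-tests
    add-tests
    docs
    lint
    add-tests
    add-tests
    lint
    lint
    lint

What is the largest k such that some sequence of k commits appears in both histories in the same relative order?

Pick docs [1,3] → docs [3,4] → add-tests [4,5] → lint [5,6] → add-tests [9,8] → docs [10,9] → lint [11,10] → lint [12,13] → lint [13,14] → lint [15,15]; all 10 commits appear in both, in order. The LCS DP gives dp[15][15] = 10, so this is optimal.

10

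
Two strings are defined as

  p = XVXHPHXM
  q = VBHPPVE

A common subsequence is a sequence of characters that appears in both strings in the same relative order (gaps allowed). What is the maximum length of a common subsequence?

3

Let dp[i][j] be the LCS length of the first i characters of p and the first j characters of q. dp[i][j] = dp[i-1][j-1]+1 when the i-th and j-th characters match, else max(dp[i-1][j], dp[i][j-1]).
    ·  V  B  H  P  P  V  E
 ·  0  0  0  0  0  0  0  0
 X  0  0  0  0  0  0  0  0
 V  0  1  1  1  1  1  1  1
 X  0  1  1  1  1  1  1  1
 H  0  1  1  2  2  2  2  2
 P  0  1  1  2  3  3  3  3
 H  0  1  1  2  3  3  3  3
 X  0  1  1  2  3  3  3  3
 M  0  1  1  2  3  3  3  3
dp[8][7] = 3. One LCS (by backtracking along matches): VHP.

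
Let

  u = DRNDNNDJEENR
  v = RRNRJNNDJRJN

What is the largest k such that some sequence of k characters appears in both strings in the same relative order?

Match R at u[2]=v[2] → N at u[3]=v[3] → N at u[5]=v[6] → N at u[6]=v[7] → D at u[7]=v[8] → J at u[8]=v[11] → N at u[11]=v[12] — 7 characters in the same relative order in both, and the DP table's final entry dp[12][12] is also 7, so no common subsequence is longer.

7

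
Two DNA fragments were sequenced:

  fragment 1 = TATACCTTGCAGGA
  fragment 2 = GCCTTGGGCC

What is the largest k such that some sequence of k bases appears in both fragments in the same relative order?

7

Let dp[i][j] be the LCS length of the first i bases of fragment 1 and the first j bases of fragment 2. dp[i][j] = dp[i-1][j-1]+1 when the i-th and j-th bases match, else max(dp[i-1][j], dp[i][j-1]).
    ·  G  C  C  T  T  G  G  G  C  C
 ·  0  0  0  0  0  0  0  0  0  0  0
 T  0  0  0  0  1  1  1  1  1  1  1
 A  0  0  0  0  1  1  1  1  1  1  1
 T  0  0  0  0  1  2  2  2  2  2  2
 A  0  0  0  0  1  2  2  2  2  2  2
 C  0  0  1  1  1  2  2  2  2  3  3
 C  0  0  1  2  2  2  2  2  2  3  4
 T  0  0  1  2  3  3  3  3  3  3  4
 T  0  0  1  2  3  4  4  4  4  4  4
 G  0  1  1  2  3  4  5  5  5  5  5
 C  0  1  2  2  3  4  5  5  5  6  6
 A  0  1  2  2  3  4  5  5  5  6  6
 G  0  1  2  2  3  4  5  6  6  6  6
 G  0  1  2  2  3  4  5  6  7  7  7
 A  0  1  2  2  3  4  5  6  7  7  7
dp[14][10] = 7. One LCS (by backtracking along matches): CCTTGGG.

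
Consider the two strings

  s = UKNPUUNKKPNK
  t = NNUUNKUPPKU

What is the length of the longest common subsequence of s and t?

7

Let dp[i][j] be the LCS length of the first i characters of s and the first j characters of t. dp[i][j] = dp[i-1][j-1]+1 when the i-th and j-th characters match, else max(dp[i-1][j], dp[i][j-1]).
    ·  N  N  U  U  N  K  U  P  P  K  U
 ·  0  0  0  0  0  0  0  0  0  0  0  0
 U  0  0  0  1  1  1  1  1  1  1  1  1
 K  0  0  0  1  1  1  2  2  2  2  2  2
 N  0  1  1  1  1  2  2  2  2  2  2  2
 P  0  1  1  1  1  2  2  2  3  3  3  3
 U  0  1  1  2  2  2  2  3  3  3  3  4
 U  0  1  1  2  3  3  3  3  3  3  3  4
 N  0  1  2  2  3  4  4  4  4  4  4  4
 K  0  1  2  2  3  4  5  5  5  5  5  5
 K  0  1  2  2  3  4  5  5  5  5  6  6
 P  0  1  2  2  3  4  5  5  6  6  6  6
 N  0  1  2  2  3  4  5  5  6  6  6  6
 K  0  1  2  2  3  4  5  5  6  6  7  7
dp[12][11] = 7. One LCS (by backtracking along matches): NUUNKPK.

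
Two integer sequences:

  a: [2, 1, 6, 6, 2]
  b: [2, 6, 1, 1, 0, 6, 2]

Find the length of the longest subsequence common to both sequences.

Match 2 (a #1, b #1), then 1 (a #2, b #4), then 6 (a #4, b #6), then 2 (a #5, b #7) — 4 values in the same relative order in both. Since dp[5][7] = 4, nothing longer is possible.

4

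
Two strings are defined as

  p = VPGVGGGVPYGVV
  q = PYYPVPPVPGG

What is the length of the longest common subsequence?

5

Match V [1,5], then P [2,7], then V [4,8], then G [7,10], then G [11,11] — 5 characters in the same relative order in both. The LCS DP gives dp[13][11] = 5, so this is optimal.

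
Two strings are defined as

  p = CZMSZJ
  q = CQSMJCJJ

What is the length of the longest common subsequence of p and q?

3

Let dp[i][j] be the LCS length of the first i characters of p and the first j characters of q. dp[i][j] = dp[i-1][j-1]+1 when the i-th and j-th characters match, else max(dp[i-1][j], dp[i][j-1]).
    ·  C  Q  S  M  J  C  J  J
 ·  0  0  0  0  0  0  0  0  0
 C  0  1  1  1  1  1  1  1  1
 Z  0  1  1  1  1  1  1  1  1
 M  0  1  1  1  2  2  2  2  2
 S  0  1  1  2  2  2  2  2  2
 Z  0  1  1  2  2  2  2  2  2
 J  0  1  1  2  2  3  3  3  3
dp[6][8] = 3. One LCS (by backtracking along matches): CMJ.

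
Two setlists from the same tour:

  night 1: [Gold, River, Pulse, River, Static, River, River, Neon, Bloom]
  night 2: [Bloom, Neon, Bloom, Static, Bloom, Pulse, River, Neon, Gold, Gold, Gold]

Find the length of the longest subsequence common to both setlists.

3

Pick Pulse [3,6], then River [7,7], then Neon [8,8]; all 3 songs appear in both, in order. Since dp[9][11] = 3, nothing longer is possible.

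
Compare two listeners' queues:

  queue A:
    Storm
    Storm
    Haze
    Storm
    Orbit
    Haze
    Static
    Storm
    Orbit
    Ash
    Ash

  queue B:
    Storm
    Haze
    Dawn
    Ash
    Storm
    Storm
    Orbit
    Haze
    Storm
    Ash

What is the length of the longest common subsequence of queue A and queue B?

7

Pick Storm [1,1] → Storm [2,5] → Storm [4,6] → Orbit [5,7] → Haze [6,8] → Storm [8,9] → Ash [11,10]; all 7 songs appear in both, in order. The LCS DP gives dp[11][10] = 7, so this is optimal.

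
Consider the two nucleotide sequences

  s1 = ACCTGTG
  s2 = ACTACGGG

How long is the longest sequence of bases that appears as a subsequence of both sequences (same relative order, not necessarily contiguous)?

One common subsequence of length 5: A at s1[1]=s2[1], then C at s1[2]=s2[2], then C at s1[3]=s2[5], then G at s1[5]=s2[7], then G at s1[7]=s2[8]. Since dp[7][8] = 5, nothing longer is possible.

5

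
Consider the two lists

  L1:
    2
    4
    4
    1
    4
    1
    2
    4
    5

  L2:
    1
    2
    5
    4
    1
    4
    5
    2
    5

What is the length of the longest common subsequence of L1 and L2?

One common subsequence of length 6: 2 at L1[1]=L2[2], then 4 at L1[3]=L2[4], then 1 at L1[4]=L2[5], then 4 at L1[5]=L2[6], then 2 at L1[7]=L2[8], then 5 at L1[9]=L2[9]. dp[9][9] = 6 confirms this is the maximum.

6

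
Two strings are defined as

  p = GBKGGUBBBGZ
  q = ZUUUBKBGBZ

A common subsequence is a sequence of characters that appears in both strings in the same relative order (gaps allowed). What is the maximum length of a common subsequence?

5

Let dp[i][j] be the LCS length of the first i characters of p and the first j characters of q. dp[i][j] = dp[i-1][j-1]+1 when the i-th and j-th characters match, else max(dp[i-1][j], dp[i][j-1]).
    ·  Z  U  U  U  B  K  B  G  B  Z
 ·  0  0  0  0  0  0  0  0  0  0  0
 G  0  0  0  0  0  0  0  0  1  1  1
 B  0  0  0  0  0  1  1  1  1  2  2
 K  0  0  0  0  0  1  2  2  2  2  2
 G  0  0  0  0  0  1  2  2  3  3  3
 G  0  0  0  0  0  1  2  2  3  3  3
 U  0  0  1  1  1  1  2  2  3  3  3
 B  0  0  1  1  1  2  2  3  3  4  4
 B  0  0  1  1  1  2  2  3  3  4  4
 B  0  0  1  1  1  2  2  3  3  4  4
 G  0  0  1  1  1  2  2  3  4  4  4
 Z  0  1  1  1  1  2  2  3  4  4  5
dp[11][10] = 5. One LCS (by backtracking along matches): BKGBZ.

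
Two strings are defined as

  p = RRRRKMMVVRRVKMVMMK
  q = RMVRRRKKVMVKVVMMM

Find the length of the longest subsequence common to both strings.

Taking R at p[1]=q[1] → R at p[2]=q[4] → R at p[3]=q[5] → R at p[4]=q[6] → K at p[5]=q[8] → M at p[7]=q[10] → V at p[8]=q[11] → V at p[9]=q[13] → V at p[12]=q[14] → M at p[14]=q[15] → M at p[16]=q[16] → M at p[17]=q[17] gives a common subsequence of length 12, and the DP table's final entry dp[18][17] is also 12, so no common subsequence is longer.

12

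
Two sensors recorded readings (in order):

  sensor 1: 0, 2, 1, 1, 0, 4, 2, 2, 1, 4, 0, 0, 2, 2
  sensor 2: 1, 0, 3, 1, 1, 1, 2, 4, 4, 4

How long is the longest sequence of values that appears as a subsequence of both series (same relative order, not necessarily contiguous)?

5

Let dp[i][j] be the LCS length of the first i values of sensor 1 and the first j values of sensor 2. dp[i][j] = dp[i-1][j-1]+1 when the i-th and j-th values match, else max(dp[i-1][j], dp[i][j-1]).
    ·  1  0  3  1  1  1  2  4  4  4
 ·  0  0  0  0  0  0  0  0  0  0  0
 0  0  0  1  1  1  1  1  1  1  1  1
 2  0  0  1  1  1  1  1  2  2  2  2
 1  0  1  1  1  2  2  2  2  2  2  2
 1  0  1  1  1  2  3  3  3  3  3  3
 0  0  1  2  2  2  3  3  3  3  3  3
 4  0  1  2  2  2  3  3  3  4  4  4
 2  0  1  2  2  2  3  3  4  4  4  4
 2  0  1  2  2  2  3  3  4  4  4  4
 1  0  1  2  2  3  3  4  4  4  4  4
 4  0  1  2  2  3  3  4  4  5  5  5
 0  0  1  2  2  3  3  4  4  5  5  5
 0  0  1  2  2  3  3  4  4  5  5  5
 2  0  1  2  2  3  3  4  5  5  5  5
 2  0  1  2  2  3  3  4  5  5  5  5
dp[14][10] = 5. One LCS (by backtracking along matches): 0, 1, 1, 4, 4.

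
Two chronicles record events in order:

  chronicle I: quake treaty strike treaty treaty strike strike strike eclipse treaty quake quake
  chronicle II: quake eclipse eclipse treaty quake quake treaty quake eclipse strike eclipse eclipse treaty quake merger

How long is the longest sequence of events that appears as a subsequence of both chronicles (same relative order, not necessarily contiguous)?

Match quake (chronicle I #1, chronicle II #1) → treaty (chronicle I #2, chronicle II #4) → treaty (chronicle I #4, chronicle II #7) → strike (chronicle I #6, chronicle II #10) → eclipse (chronicle I #9, chronicle II #12) → treaty (chronicle I #10, chronicle II #13) → quake (chronicle I #11, chronicle II #14) — 7 events in the same relative order in both. The LCS DP gives dp[12][15] = 7, so this is optimal.

7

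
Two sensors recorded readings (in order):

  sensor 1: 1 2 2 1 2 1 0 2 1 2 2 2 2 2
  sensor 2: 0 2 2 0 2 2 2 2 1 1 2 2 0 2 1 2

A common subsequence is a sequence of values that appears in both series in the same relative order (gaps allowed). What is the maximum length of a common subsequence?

9

Match 2 at sensor 1[2]=sensor 2[6], 2 at sensor 1[3]=sensor 2[7], 2 at sensor 1[5]=sensor 2[8], 1 at sensor 1[6]=sensor 2[9], 1 at sensor 1[9]=sensor 2[10], 2 at sensor 1[10]=sensor 2[11], 2 at sensor 1[11]=sensor 2[12], 2 at sensor 1[12]=sensor 2[14], 2 at sensor 1[14]=sensor 2[16] — 9 values in the same relative order in both. Since dp[14][16] = 9, nothing longer is possible.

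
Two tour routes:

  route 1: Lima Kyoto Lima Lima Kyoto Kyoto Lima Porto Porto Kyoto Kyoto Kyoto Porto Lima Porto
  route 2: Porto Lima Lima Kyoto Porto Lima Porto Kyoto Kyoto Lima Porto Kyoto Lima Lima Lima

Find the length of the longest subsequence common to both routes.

Match Lima [1,3] → Kyoto [2,4] → Lima [3,6] → Kyoto [5,8] → Kyoto [6,9] → Lima [7,10] → Porto [9,11] → Kyoto [10,12] → Lima [14,15] — 9 stops in the same relative order in both. Since dp[15][15] = 9, nothing longer is possible.

9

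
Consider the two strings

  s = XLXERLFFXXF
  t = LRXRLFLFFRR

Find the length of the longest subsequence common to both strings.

7

Let dp[i][j] be the LCS length of the first i characters of s and the first j characters of t. dp[i][j] = dp[i-1][j-1]+1 when the i-th and j-th characters match, else max(dp[i-1][j], dp[i][j-1]).
    ·  L  R  X  R  L  F  L  F  F  R  R
 ·  0  0  0  0  0  0  0  0  0  0  0  0
 X  0  0  0  1  1  1  1  1  1  1  1  1
 L  0  1  1  1  1  2  2  2  2  2  2  2
 X  0  1  1  2  2  2  2  2  2  2  2  2
 E  0  1  1  2  2  2  2  2  2  2  2  2
 R  0  1  2  2  3  3  3  3  3  3  3  3
 L  0  1  2  2  3  4  4  4  4  4  4  4
 F  0  1  2  2  3  4  5  5  5  5  5  5
 F  0  1  2  2  3  4  5  5  6  6  6  6
 X  0  1  2  3  3  4  5  5  6  6  6  6
 X  0  1  2  3  3  4  5  5  6  6  6  6
 F  0  1  2  3  3  4  5  5  6  7  7  7
dp[11][11] = 7. One LCS (by backtracking along matches): LXRLFFF.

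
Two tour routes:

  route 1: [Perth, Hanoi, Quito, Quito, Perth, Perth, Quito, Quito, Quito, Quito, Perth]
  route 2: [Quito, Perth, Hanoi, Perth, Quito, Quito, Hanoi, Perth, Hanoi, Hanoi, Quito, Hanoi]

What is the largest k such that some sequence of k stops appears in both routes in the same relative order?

Match Perth at route 1[1]=route 2[2] → Hanoi at route 1[2]=route 2[3] → Quito at route 1[3]=route 2[5] → Quito at route 1[4]=route 2[6] → Perth at route 1[5]=route 2[8] → Quito at route 1[7]=route 2[11] — 6 stops in the same relative order in both. dp[11][12] = 6 confirms this is the maximum.

6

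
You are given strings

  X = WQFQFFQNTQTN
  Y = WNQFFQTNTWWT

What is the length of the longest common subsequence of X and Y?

8

Let dp[i][j] be the LCS length of the first i characters of X and the first j characters of Y. dp[i][j] = dp[i-1][j-1]+1 when the i-th and j-th characters match, else max(dp[i-1][j], dp[i][j-1]).
    ·  W  N  Q  F  F  Q  T  N  T  W  W  T
 ·  0  0  0  0  0  0  0  0  0  0  0  0  0
 W  0  1  1  1  1  1  1  1  1  1  1  1  1
 Q  0  1  1  2  2  2  2  2  2  2  2  2  2
 F  0  1  1  2  3  3  3  3  3  3  3  3  3
 Q  0  1  1  2  3  3  4  4  4  4  4  4  4
 F  0  1  1  2  3  4  4  4  4  4  4  4  4
 F  0  1  1  2  3  4  4  4  4  4  4  4  4
 Q  0  1  1  2  3  4  5  5  5  5  5  5  5
 N  0  1  2  2  3  4  5  5  6  6  6  6  6
 T  0  1  2  2  3  4  5  6  6  7  7  7  7
 Q  0  1  2  3  3  4  5  6  6  7  7  7  7
 T  0  1  2  3  3  4  5  6  6  7  7  7  8
 N  0  1  2  3  3  4  5  6  7  7  7  7  8
dp[12][12] = 8. One LCS (by backtracking along matches): WQFFQNTT.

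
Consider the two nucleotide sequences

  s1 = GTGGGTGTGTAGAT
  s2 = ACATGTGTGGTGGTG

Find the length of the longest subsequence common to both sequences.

Pick G [1,5]; then T [2,6]; then G [3,7]; then G [4,9]; then G [5,10]; then T [6,11]; then G [7,12]; then G [9,13]; then T [10,14]; then G [12,15]; all 10 bases appear in both, in order. dp[14][15] = 10 confirms this is the maximum.

10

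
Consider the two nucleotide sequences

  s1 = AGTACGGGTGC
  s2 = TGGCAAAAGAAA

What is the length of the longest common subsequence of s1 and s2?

Let dp[i][j] be the LCS length of the first i bases of s1 and the first j bases of s2. dp[i][j] = dp[i-1][j-1]+1 when the i-th and j-th bases match, else max(dp[i-1][j], dp[i][j-1]).
    ·  T  G  G  C  A  A  A  A  G  A  A  A
 ·  0  0  0  0  0  0  0  0  0  0  0  0  0
 A  0  0  0  0  0  1  1  1  1  1  1  1  1
 G  0  0  1  1  1  1  1  1  1  2  2  2  2
 T  0  1  1  1  1  1  1  1  1  2  2  2  2
 A  0  1  1  1  1  2  2  2  2  2  3  3  3
 C  0  1  1  1  2  2  2  2  2  2  3  3  3
 G  0  1  2  2  2  2  2  2  2  3  3  3  3
 G  0  1  2  3  3  3  3  3  3  3  3  3  3
 G  0  1  2  3  3  3  3  3  3  4  4  4  4
 T  0  1  2  3  3  3  3  3  3  4  4  4  4
 G  0  1  2  3  3  3  3  3  3  4  4  4  4
 C  0  1  2  3  4  4  4  4  4  4  4  4  4
dp[11][12] = 4. One LCS (by backtracking along matches): TGGG.

4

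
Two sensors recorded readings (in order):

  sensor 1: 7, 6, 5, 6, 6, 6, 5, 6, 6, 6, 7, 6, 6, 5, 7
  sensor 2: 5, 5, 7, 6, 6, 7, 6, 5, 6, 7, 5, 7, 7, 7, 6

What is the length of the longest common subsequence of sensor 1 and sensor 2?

Match 7 (sensor 1 #1, sensor 2 #3) → 6 (sensor 1 #2, sensor 2 #4) → 6 (sensor 1 #4, sensor 2 #5) → 6 (sensor 1 #6, sensor 2 #7) → 5 (sensor 1 #7, sensor 2 #8) → 6 (sensor 1 #10, sensor 2 #9) → 7 (sensor 1 #11, sensor 2 #10) → 5 (sensor 1 #14, sensor 2 #11) → 7 (sensor 1 #15, sensor 2 #14) — 9 values in the same relative order in both. dp[15][15] = 9 confirms this is the maximum.

9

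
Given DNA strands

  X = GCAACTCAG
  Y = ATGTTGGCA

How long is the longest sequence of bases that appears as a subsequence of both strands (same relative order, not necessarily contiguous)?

Taking G at X[1]=Y[3], then T at X[6]=Y[5], then C at X[7]=Y[8], then A at X[8]=Y[9] gives a common subsequence of length 4, and the DP table's final entry dp[9][9] is also 4, so no common subsequence is longer.

4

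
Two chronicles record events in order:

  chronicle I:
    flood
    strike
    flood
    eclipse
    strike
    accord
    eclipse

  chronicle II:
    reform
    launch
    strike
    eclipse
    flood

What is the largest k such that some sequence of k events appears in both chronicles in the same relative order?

Match strike [2,3] → flood [3,5] — 2 events in the same relative order in both. The LCS DP gives dp[7][5] = 2, so this is optimal.

2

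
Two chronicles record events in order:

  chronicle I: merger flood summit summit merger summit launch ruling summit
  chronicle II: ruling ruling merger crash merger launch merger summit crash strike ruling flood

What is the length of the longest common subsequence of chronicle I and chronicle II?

Taking merger [1,5], then merger [5,7], then summit [6,8], then ruling [8,11] gives a common subsequence of length 4, and the DP table's final entry dp[9][12] is also 4, so no common subsequence is longer.

4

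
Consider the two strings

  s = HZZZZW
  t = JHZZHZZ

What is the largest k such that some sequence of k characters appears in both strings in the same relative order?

5

Taking H at s[1]=t[2] → Z at s[2]=t[3] → Z at s[3]=t[4] → Z at s[4]=t[6] → Z at s[5]=t[7] gives a common subsequence of length 5. Since dp[6][7] = 5, nothing longer is possible.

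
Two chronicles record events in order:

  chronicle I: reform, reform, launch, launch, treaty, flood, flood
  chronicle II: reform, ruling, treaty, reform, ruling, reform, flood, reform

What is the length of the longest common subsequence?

3

Match reform [1,4] → reform [2,6] → flood [6,7] — 3 events in the same relative order in both, and the DP table's final entry dp[7][8] is also 3, so no common subsequence is longer.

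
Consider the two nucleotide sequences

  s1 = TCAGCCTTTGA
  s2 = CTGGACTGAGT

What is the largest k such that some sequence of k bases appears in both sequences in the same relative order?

Let dp[i][j] be the LCS length of the first i bases of s1 and the first j bases of s2. dp[i][j] = dp[i-1][j-1]+1 when the i-th and j-th bases match, else max(dp[i-1][j], dp[i][j-1]).
    ·  C  T  G  G  A  C  T  G  A  G  T
 ·  0  0  0  0  0  0  0  0  0  0  0  0
 T  0  0  1  1  1  1  1  1  1  1  1  1
 C  0  1  1  1  1  1  2  2  2  2  2  2
 A  0  1  1  1  1  2  2  2  2  3  3  3
 G  0  1  1  2  2  2  2  2  3  3  4  4
 C  0  1  1  2  2  2  3  3  3  3  4  4
 C  0  1  1  2  2  2  3  3  3  3  4  4
 T  0  1  2  2  2  2  3  4  4  4  4  5
 T  0  1  2  2  2  2  3  4  4  4  4  5
 T  0  1  2  2  2  2  3  4  4  4  4  5
 G  0  1  2  3  3  3  3  4  5  5  5  5
 A  0  1  2  3  3  4  4  4  5  6  6  6
dp[11][11] = 6. One LCS (by backtracking along matches): TACTGA.

6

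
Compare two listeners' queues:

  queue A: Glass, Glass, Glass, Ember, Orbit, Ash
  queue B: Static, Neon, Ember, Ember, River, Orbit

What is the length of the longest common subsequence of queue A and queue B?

2

Match Ember (queue A #4, queue B #4), Orbit (queue A #5, queue B #6) — 2 songs in the same relative order in both. The LCS DP gives dp[6][6] = 2, so this is optimal.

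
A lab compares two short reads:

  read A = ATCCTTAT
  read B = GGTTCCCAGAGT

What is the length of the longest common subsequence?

One common subsequence of length 5: T [2,4], C [3,6], C [4,7], A [7,10], T [8,12]. The LCS DP gives dp[8][12] = 5, so this is optimal.

5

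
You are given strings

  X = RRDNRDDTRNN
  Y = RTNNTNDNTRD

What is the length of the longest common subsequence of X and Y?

Pick R at X[1]=Y[1], D at X[3]=Y[7], N at X[4]=Y[8], R at X[5]=Y[10], D at X[7]=Y[11]; all 5 characters appear in both, in order. Since dp[11][11] = 5, nothing longer is possible.

5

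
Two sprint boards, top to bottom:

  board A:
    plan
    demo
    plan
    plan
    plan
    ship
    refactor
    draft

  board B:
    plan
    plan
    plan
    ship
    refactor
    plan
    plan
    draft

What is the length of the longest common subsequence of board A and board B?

6

Pick plan [3,1]; then plan [4,2]; then plan [5,3]; then ship [6,4]; then refactor [7,5]; then draft [8,8]; all 6 tasks appear in both, in order. The LCS DP gives dp[8][8] = 6, so this is optimal.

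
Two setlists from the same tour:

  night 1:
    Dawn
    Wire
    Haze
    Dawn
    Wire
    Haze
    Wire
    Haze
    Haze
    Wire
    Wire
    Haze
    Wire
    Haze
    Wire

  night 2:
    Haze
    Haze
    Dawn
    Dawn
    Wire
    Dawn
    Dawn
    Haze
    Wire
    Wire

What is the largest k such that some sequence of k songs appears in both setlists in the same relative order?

Match Dawn [1,4], then Wire [2,5], then Dawn [4,7], then Haze [12,8], then Wire [13,9], then Wire [15,10] — 6 songs in the same relative order in both. Since dp[15][10] = 6, nothing longer is possible.

6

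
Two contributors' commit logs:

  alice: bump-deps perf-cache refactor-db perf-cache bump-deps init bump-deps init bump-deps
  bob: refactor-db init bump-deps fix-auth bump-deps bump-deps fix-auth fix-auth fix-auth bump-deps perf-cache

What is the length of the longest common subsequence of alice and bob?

One common subsequence of length 4: bump-deps (alice #1, bob #3), then bump-deps (alice #5, bob #5), then bump-deps (alice #7, bob #6), then bump-deps (alice #9, bob #10). The LCS DP gives dp[9][11] = 4, so this is optimal.

4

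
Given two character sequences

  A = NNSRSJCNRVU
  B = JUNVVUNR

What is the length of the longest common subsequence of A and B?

Let dp[i][j] be the LCS length of the first i characters of A and the first j characters of B. dp[i][j] = dp[i-1][j-1]+1 when the i-th and j-th characters match, else max(dp[i-1][j], dp[i][j-1]).
    ·  J  U  N  V  V  U  N  R
 ·  0  0  0  0  0  0  0  0  0
 N  0  0  0  1  1  1  1  1  1
 N  0  0  0  1  1  1  1  2  2
 S  0  0  0  1  1  1  1  2  2
 R  0  0  0  1  1  1  1  2  3
 S  0  0  0  1  1  1  1  2  3
 J  0  1  1  1  1  1  1  2  3
 C  0  1  1  1  1  1  1  2  3
 N  0  1  1  2  2  2  2  2  3
 R  0  1  1  2  2  2  2  2  3
 V  0  1  1  2  3  3  3  3  3
 U  0  1  2  2  3  3  4  4  4
dp[11][8] = 4. One LCS (by backtracking along matches): JNVU.

4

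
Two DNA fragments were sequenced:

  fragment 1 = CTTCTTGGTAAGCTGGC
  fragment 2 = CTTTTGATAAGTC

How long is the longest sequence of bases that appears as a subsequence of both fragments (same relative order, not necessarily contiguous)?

Pick C [1,1]; then T [2,2]; then T [3,3]; then T [5,4]; then T [6,5]; then G [7,6]; then T [9,8]; then A [10,9]; then A [11,10]; then G [12,11]; then T [14,12]; then C [17,13]; all 12 bases appear in both, in order. dp[17][13] = 12 confirms this is the maximum.

12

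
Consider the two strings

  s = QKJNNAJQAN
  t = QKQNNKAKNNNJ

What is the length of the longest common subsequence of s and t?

6

Taking Q (s #1, t #1) → K (s #2, t #2) → N (s #4, t #4) → N (s #5, t #5) → A (s #6, t #7) → J (s #7, t #12) gives a common subsequence of length 6. Since dp[10][12] = 6, nothing longer is possible.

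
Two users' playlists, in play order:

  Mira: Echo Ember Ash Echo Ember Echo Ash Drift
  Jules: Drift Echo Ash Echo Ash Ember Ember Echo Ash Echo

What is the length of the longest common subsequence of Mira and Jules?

One common subsequence of length 6: Echo at Mira[1]=Jules[2], then Ash at Mira[3]=Jules[3], then Echo at Mira[4]=Jules[4], then Ember at Mira[5]=Jules[7], then Echo at Mira[6]=Jules[8], then Ash at Mira[7]=Jules[9]. dp[8][10] = 6 confirms this is the maximum.

6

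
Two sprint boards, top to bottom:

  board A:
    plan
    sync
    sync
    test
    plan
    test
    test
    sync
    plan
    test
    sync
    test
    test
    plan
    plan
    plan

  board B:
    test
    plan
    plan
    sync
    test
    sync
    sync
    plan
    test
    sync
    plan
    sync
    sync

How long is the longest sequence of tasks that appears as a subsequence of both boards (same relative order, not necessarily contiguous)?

Match plan [1,3] → sync [2,6] → sync [3,7] → plan [5,8] → test [7,9] → sync [8,10] → plan [9,11] → sync [11,13] — 8 tasks in the same relative order in both. The LCS DP gives dp[16][13] = 8, so this is optimal.

8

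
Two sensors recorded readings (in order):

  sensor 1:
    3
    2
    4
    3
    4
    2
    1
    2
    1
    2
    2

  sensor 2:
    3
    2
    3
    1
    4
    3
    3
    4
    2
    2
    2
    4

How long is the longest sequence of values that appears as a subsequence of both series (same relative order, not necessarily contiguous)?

8

Let dp[i][j] be the LCS length of the first i values of sensor 1 and the first j values of sensor 2. dp[i][j] = dp[i-1][j-1]+1 when the i-th and j-th values match, else max(dp[i-1][j], dp[i][j-1]).
    ·  3  2  3  1  4  3  3  4  2  2  2  4
 ·  0  0  0  0  0  0  0  0  0  0  0  0  0
 3  0  1  1  1  1  1  1  1  1  1  1  1  1
 2  0  1  2  2  2  2  2  2  2  2  2  2  2
 4  0  1  2  2  2  3  3  3  3  3  3  3  3
 3  0  1  2  3  3  3  4  4  4  4  4  4  4
 4  0  1  2  3  3  4  4  4  5  5  5  5  5
 2  0  1  2  3  3  4  4  4  5  6  6  6  6
 1  0  1  2  3  4  4  4  4  5  6  6  6  6
 2  0  1  2  3  4  4  4  4  5  6  7  7  7
 1  0  1  2  3  4  4  4  4  5  6  7  7  7
 2  0  1  2  3  4  4  4  4  5  6  7  8  8
 2  0  1  2  3  4  4  4  4  5  6  7  8  8
dp[11][12] = 8. One LCS (by backtracking along matches): 3, 2, 4, 3, 4, 2, 2, 2.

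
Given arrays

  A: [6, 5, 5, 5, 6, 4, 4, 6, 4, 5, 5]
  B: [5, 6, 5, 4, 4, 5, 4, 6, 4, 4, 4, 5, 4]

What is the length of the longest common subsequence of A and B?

One common subsequence of length 8: 6 (A #1, B #2); then 5 (A #2, B #3); then 5 (A #3, B #6); then 6 (A #5, B #8); then 4 (A #6, B #9); then 4 (A #7, B #10); then 4 (A #9, B #11); then 5 (A #10, B #12). The LCS DP gives dp[11][13] = 8, so this is optimal.

8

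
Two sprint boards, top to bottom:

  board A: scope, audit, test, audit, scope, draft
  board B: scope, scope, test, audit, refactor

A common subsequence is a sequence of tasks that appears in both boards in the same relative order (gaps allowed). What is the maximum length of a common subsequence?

3

One common subsequence of length 3: scope (board A #1, board B #2) → test (board A #3, board B #3) → audit (board A #4, board B #4). The LCS DP gives dp[6][5] = 3, so this is optimal.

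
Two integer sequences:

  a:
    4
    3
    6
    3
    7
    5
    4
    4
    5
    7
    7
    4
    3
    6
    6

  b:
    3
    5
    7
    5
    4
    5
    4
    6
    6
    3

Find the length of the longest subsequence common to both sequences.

One common subsequence of length 8: 3 at a[2]=b[1]; then 7 at a[5]=b[3]; then 5 at a[6]=b[4]; then 4 at a[8]=b[5]; then 5 at a[9]=b[6]; then 4 at a[12]=b[7]; then 6 at a[14]=b[8]; then 6 at a[15]=b[9]. The LCS DP gives dp[15][10] = 8, so this is optimal.

8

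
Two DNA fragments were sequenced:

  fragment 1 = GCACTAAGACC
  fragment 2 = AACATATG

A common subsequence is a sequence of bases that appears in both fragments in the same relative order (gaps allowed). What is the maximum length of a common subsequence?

5

Let dp[i][j] be the LCS length of the first i bases of fragment 1 and the first j bases of fragment 2. dp[i][j] = dp[i-1][j-1]+1 when the i-th and j-th bases match, else max(dp[i-1][j], dp[i][j-1]).
    ·  A  A  C  A  T  A  T  G
 ·  0  0  0  0  0  0  0  0  0
 G  0  0  0  0  0  0  0  0  1
 C  0  0  0  1  1  1  1  1  1
 A  0  1  1  1  2  2  2  2  2
 C  0  1  1  2  2  2  2  2  2
 T  0  1  1  2  2  3  3  3  3
 A  0  1  2  2  3  3  4  4  4
 A  0  1  2  2  3  3  4  4  4
 G  0  1  2  2  3  3  4  4  5
 A  0  1  2  2  3  3  4  4  5
 C  0  1  2  3  3  3  4  4  5
 C  0  1  2  3  3  3  4  4  5
dp[11][8] = 5. One LCS (by backtracking along matches): CATAG.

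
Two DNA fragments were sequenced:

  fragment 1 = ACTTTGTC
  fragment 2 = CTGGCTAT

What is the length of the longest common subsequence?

Let dp[i][j] be the LCS length of the first i bases of fragment 1 and the first j bases of fragment 2. dp[i][j] = dp[i-1][j-1]+1 when the i-th and j-th bases match, else max(dp[i-1][j], dp[i][j-1]).
    ·  C  T  G  G  C  T  A  T
 ·  0  0  0  0  0  0  0  0  0
 A  0  0  0  0  0  0  0  1  1
 C  0  1  1  1  1  1  1  1  1
 T  0  1  2  2  2  2  2  2  2
 T  0  1  2  2  2  2  3  3  3
 T  0  1  2  2  2  2  3  3  4
 G  0  1  2  3  3  3  3  3  4
 T  0  1  2  3  3  3  4  4  4
 C  0  1  2  3  3  4  4  4  4
dp[8][8] = 4. One LCS (by backtracking along matches): CTTT.

4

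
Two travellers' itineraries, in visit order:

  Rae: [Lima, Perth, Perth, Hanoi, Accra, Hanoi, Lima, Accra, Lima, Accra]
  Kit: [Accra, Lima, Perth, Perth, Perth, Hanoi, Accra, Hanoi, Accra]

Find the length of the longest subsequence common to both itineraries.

Taking Lima (Rae #1, Kit #2); then Perth (Rae #2, Kit #4); then Perth (Rae #3, Kit #5); then Hanoi (Rae #4, Kit #6); then Accra (Rae #5, Kit #7); then Hanoi (Rae #6, Kit #8); then Accra (Rae #10, Kit #9) gives a common subsequence of length 7. The LCS DP gives dp[10][9] = 7, so this is optimal.

7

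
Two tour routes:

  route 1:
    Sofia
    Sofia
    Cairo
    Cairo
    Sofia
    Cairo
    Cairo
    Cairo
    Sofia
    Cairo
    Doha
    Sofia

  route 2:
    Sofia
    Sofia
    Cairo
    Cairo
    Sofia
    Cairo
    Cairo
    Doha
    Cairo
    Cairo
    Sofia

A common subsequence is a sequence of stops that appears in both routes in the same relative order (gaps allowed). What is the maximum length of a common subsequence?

Pick Sofia (route 1 #1, route 2 #1), Sofia (route 1 #2, route 2 #2), Cairo (route 1 #3, route 2 #3), Cairo (route 1 #4, route 2 #4), Sofia (route 1 #5, route 2 #5), Cairo (route 1 #6, route 2 #6), Cairo (route 1 #7, route 2 #7), Cairo (route 1 #8, route 2 #9), Cairo (route 1 #10, route 2 #10), Sofia (route 1 #12, route 2 #11); all 10 stops appear in both, in order. dp[12][11] = 10 confirms this is the maximum.

10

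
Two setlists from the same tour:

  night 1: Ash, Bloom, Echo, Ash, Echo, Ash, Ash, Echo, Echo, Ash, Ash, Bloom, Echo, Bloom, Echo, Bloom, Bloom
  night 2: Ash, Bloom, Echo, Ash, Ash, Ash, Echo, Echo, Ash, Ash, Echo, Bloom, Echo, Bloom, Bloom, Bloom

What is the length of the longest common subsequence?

15

Taking Ash (night 1 #1, night 2 #1); then Bloom (night 1 #2, night 2 #2); then Echo (night 1 #3, night 2 #3); then Ash (night 1 #4, night 2 #4); then Ash (night 1 #6, night 2 #5); then Ash (night 1 #7, night 2 #6); then Echo (night 1 #8, night 2 #7); then Echo (night 1 #9, night 2 #8); then Ash (night 1 #10, night 2 #9); then Ash (night 1 #11, night 2 #10); then Bloom (night 1 #12, night 2 #12); then Echo (night 1 #13, night 2 #13); then Bloom (night 1 #14, night 2 #14); then Bloom (night 1 #16, night 2 #15); then Bloom (night 1 #17, night 2 #16) gives a common subsequence of length 15. Since dp[17][16] = 15, nothing longer is possible.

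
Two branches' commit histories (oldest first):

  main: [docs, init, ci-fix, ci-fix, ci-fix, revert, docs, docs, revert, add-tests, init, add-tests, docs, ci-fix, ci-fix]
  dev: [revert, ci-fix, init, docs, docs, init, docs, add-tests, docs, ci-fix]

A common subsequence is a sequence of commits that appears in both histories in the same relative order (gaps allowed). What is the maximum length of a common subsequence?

7

One common subsequence of length 7: init [2,3] → docs [7,4] → docs [8,5] → init [11,6] → add-tests [12,8] → docs [13,9] → ci-fix [15,10]. The LCS DP gives dp[15][10] = 7, so this is optimal.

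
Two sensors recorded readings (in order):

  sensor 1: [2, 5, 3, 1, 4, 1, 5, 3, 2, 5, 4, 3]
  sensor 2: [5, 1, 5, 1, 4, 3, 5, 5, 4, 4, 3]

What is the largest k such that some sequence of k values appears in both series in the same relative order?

Pick 5 (sensor 1 #2, sensor 2 #3) → 1 (sensor 1 #4, sensor 2 #4) → 4 (sensor 1 #5, sensor 2 #5) → 5 (sensor 1 #7, sensor 2 #7) → 5 (sensor 1 #10, sensor 2 #8) → 4 (sensor 1 #11, sensor 2 #10) → 3 (sensor 1 #12, sensor 2 #11); all 7 values appear in both, in order, and the DP table's final entry dp[12][11] is also 7, so no common subsequence is longer.

7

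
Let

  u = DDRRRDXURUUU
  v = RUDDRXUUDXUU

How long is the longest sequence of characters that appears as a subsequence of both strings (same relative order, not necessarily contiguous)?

8

Pick D [1,3] → D [2,4] → R [5,5] → X [7,6] → U [8,7] → U [10,8] → U [11,11] → U [12,12]; all 8 characters appear in both, in order. Since dp[12][12] = 8, nothing longer is possible.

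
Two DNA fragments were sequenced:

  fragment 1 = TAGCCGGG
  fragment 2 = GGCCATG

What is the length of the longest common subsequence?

Taking G [3,2], then C [4,3], then C [5,4], then G [8,7] gives a common subsequence of length 4. Since dp[8][7] = 4, nothing longer is possible.

4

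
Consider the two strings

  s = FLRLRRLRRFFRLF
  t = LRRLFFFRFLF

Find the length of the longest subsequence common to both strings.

Pick L at s[4]=t[1] → R at s[5]=t[2] → R at s[6]=t[3] → L at s[7]=t[4] → F at s[10]=t[6] → F at s[11]=t[7] → R at s[12]=t[8] → L at s[13]=t[10] → F at s[14]=t[11]; all 9 characters appear in both, in order. dp[14][11] = 9 confirms this is the maximum.

9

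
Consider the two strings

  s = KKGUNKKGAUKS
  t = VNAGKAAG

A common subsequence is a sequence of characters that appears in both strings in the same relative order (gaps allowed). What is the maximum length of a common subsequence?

One common subsequence of length 3: G (s #3, t #4); then K (s #6, t #5); then G (s #8, t #8). dp[12][8] = 3 confirms this is the maximum.

3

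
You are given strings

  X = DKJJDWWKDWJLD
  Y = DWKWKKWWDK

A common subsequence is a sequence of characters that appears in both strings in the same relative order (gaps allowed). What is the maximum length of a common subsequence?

Taking D [1,1], K [2,3], W [6,4], W [7,7], W [10,8], D [13,9] gives a common subsequence of length 6. Since dp[13][10] = 6, nothing longer is possible.

6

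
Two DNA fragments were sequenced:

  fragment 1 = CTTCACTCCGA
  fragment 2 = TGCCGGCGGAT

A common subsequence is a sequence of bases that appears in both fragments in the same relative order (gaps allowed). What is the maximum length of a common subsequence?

Match T [2,1]; then C [4,3]; then C [6,4]; then C [8,7]; then G [10,9]; then A [11,10] — 6 bases in the same relative order in both. dp[11][11] = 6 confirms this is the maximum.

6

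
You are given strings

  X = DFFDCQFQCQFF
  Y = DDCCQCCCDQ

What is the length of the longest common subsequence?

6

Match D at X[1]=Y[1], then D at X[4]=Y[2], then C at X[5]=Y[4], then Q at X[6]=Y[5], then C at X[9]=Y[8], then Q at X[10]=Y[10] — 6 characters in the same relative order in both. The LCS DP gives dp[12][10] = 6, so this is optimal.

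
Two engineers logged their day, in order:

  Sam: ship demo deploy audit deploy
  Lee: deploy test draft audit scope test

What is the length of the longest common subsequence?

Match deploy (Sam #3, Lee #1), audit (Sam #4, Lee #4) — 2 tasks in the same relative order in both. The LCS DP gives dp[5][6] = 2, so this is optimal.

2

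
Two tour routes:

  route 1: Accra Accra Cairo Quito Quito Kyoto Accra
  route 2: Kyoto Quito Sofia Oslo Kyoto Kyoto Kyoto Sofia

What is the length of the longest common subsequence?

Match Quito (route 1 #4, route 2 #2), Kyoto (route 1 #6, route 2 #7) — 2 stops in the same relative order in both. dp[7][8] = 2 confirms this is the maximum.

2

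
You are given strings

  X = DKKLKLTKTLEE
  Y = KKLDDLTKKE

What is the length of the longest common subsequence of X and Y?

7

Pick K [2,1], then K [3,2], then L [4,3], then L [6,6], then T [7,7], then K [8,9], then E [12,10]; all 7 characters appear in both, in order. Since dp[12][10] = 7, nothing longer is possible.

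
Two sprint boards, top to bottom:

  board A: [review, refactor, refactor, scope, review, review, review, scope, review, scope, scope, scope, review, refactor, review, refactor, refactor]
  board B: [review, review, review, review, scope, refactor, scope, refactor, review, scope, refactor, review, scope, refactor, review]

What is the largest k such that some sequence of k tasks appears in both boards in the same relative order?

Pick review at board A[1]=board B[1], then review at board A[5]=board B[2], then review at board A[6]=board B[3], then review at board A[7]=board B[4], then scope at board A[8]=board B[7], then review at board A[9]=board B[9], then scope at board A[10]=board B[10], then scope at board A[12]=board B[13], then refactor at board A[14]=board B[14], then review at board A[15]=board B[15]; all 10 tasks appear in both, in order, and the DP table's final entry dp[17][15] is also 10, so no common subsequence is longer.

10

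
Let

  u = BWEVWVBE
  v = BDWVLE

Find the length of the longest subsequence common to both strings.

Let dp[i][j] be the LCS length of the first i characters of u and the first j characters of v. dp[i][j] = dp[i-1][j-1]+1 when the i-th and j-th characters match, else max(dp[i-1][j], dp[i][j-1]).
    ·  B  D  W  V  L  E
 ·  0  0  0  0  0  0  0
 B  0  1  1  1  1  1  1
 W  0  1  1  2  2  2  2
 E  0  1  1  2  2  2  3
 V  0  1  1  2  3  3  3
 W  0  1  1  2  3  3  3
 V  0  1  1  2  3  3  3
 B  0  1  1  2  3  3  3
 E  0  1  1  2  3  3  4
dp[8][6] = 4. One LCS (by backtracking along matches): BWVE.

4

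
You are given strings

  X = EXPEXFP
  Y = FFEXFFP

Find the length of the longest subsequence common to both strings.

Taking E (X #1, Y #3), X (X #2, Y #4), F (X #6, Y #6), P (X #7, Y #7) gives a common subsequence of length 4, and the DP table's final entry dp[7][7] is also 4, so no common subsequence is longer.

4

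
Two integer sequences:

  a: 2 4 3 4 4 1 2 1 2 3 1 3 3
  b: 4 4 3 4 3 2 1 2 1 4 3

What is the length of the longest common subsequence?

8

One common subsequence of length 8: 4 [2,2], then 3 [3,3], then 4 [4,4], then 2 [7,6], then 1 [8,7], then 2 [9,8], then 1 [11,9], then 3 [13,11]. dp[13][11] = 8 confirms this is the maximum.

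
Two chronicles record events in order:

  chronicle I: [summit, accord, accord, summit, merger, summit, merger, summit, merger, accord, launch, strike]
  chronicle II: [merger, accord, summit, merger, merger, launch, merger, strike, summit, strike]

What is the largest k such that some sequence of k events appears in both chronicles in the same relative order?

Match accord at chronicle I[3]=chronicle II[2], summit at chronicle I[4]=chronicle II[3], merger at chronicle I[5]=chronicle II[5], merger at chronicle I[7]=chronicle II[7], summit at chronicle I[8]=chronicle II[9], strike at chronicle I[12]=chronicle II[10] — 6 events in the same relative order in both. Since dp[12][10] = 6, nothing longer is possible.

6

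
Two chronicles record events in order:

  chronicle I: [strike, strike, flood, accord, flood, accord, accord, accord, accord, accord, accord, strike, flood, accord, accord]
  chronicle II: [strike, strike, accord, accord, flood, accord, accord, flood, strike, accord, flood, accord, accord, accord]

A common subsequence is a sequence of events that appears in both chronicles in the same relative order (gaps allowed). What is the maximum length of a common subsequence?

10

One common subsequence of length 10: strike [1,1] → strike [2,2] → accord [4,4] → flood [5,5] → accord [6,6] → accord [7,7] → accord [8,10] → accord [11,12] → accord [14,13] → accord [15,14], and the DP table's final entry dp[15][14] is also 10, so no common subsequence is longer.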